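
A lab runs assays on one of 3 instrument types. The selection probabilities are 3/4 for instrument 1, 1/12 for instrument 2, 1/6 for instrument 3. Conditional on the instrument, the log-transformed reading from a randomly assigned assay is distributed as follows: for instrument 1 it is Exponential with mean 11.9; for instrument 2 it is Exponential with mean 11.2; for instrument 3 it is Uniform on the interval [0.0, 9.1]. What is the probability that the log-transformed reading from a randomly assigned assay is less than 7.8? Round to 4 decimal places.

Conditional on each instrument, P(X < 7.8): 1: 0.480798; 2: 0.501638; 3: 0.857143.
By total probability, P(X < 7.8) = 0.75·0.480798 + 0.0833333·0.501638 + 0.166667·0.857143 = 0.545259.

0.5453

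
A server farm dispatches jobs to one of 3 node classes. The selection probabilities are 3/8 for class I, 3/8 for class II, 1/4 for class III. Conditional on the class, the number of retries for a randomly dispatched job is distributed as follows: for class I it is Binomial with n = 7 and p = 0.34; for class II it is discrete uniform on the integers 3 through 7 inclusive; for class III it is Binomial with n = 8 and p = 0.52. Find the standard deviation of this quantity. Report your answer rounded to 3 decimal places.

Per component, I: μ=2.38, E[X²]=7.2352; II: μ=5, E[X²]=27; III: μ=4.16, E[X²]=19.3024.
E[X] = 0.375·2.38 + 0.375·5 + 0.25·4.16 = 3.8075.
E[X²] = 0.375·7.2352 + 0.375·27 + 0.25·19.3024 = 17.6638.
Var(X) = E[X²] − (E[X])² = 17.6638 − 14.4971 = 3.16674.
SD(X) = √3.16674 = 1.77953.

1.780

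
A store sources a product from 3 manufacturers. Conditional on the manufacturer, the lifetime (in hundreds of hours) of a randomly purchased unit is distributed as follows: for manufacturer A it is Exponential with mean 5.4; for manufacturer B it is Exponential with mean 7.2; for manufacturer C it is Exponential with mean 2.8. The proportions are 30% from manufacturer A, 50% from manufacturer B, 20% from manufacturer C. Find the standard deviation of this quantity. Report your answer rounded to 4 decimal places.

Per component, A: μ=5.4, E[X²]=58.32; B: μ=7.2, E[X²]=103.68; C: μ=2.8, E[X²]=15.68.
E[X] = 0.3·5.4 + 0.5·7.2 + 0.2·2.8 = 5.78.
E[X²] = 0.3·58.32 + 0.5·103.68 + 0.2·15.68 = 72.472.
Var(X) = E[X²] − (E[X])² = 72.472 − 33.4084 = 39.0636.
SD(X) = √39.0636 = 6.25009.

6.2501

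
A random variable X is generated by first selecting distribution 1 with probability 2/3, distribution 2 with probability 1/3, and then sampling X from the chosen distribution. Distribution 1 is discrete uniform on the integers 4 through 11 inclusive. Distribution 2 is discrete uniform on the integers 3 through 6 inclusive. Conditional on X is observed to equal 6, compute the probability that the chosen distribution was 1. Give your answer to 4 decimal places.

0.5000

Likelihoods P(X=6 | ·): 1: 0.125; 2: 0.25.
Posterior ∝ prior × likelihood. Numerator for 1: 0.666667·0.125 = 0.0833333.
Normalizing constant: 0.666667·0.125 + 0.333333·0.25 = 0.166667.
P(1 | observation) = 0.0833333 / 0.166667 = 0.5.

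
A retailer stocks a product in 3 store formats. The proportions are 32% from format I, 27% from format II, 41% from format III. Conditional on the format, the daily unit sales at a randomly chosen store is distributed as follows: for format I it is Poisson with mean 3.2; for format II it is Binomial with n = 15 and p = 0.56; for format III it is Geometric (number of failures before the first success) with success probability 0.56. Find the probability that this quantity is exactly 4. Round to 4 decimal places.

0.0699

Conditional on each format, P(X = 4): I: 0.178093; II: 0.0160644; III: 0.0209893.
By total probability, P(X = 4) = 0.32·0.178093 + 0.27·0.0160644 + 0.41·0.0209893 = 0.0699327.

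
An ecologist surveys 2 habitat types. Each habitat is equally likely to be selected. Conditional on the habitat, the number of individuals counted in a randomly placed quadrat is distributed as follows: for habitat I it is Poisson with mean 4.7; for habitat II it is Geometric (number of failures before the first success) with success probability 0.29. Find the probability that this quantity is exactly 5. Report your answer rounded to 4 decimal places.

Conditional on each habitat, P(X = 5): I: 0.17383; II: 0.0523227.
By total probability, P(X = 5) = 0.5·0.17383 + 0.5·0.0523227 = 0.113076.

0.1131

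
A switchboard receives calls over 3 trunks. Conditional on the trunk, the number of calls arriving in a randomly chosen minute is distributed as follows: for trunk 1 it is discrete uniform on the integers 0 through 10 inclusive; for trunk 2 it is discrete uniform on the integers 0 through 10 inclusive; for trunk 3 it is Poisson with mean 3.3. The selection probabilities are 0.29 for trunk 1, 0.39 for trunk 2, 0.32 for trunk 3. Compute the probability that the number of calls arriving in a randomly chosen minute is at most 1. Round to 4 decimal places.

0.1744

Conditional on each trunk, P(X ≤ 1): 1: 0.181818; 2: 0.181818; 3: 0.158598.
By total probability, P(X ≤ 1) = 0.29·0.181818 + 0.39·0.181818 + 0.32·0.158598 = 0.174388.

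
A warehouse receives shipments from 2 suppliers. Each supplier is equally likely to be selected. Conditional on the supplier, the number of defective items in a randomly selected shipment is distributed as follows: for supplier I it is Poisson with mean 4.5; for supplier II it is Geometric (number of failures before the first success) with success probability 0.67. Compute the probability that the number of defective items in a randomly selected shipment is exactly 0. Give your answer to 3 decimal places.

0.341

Conditional on each supplier, P(X = 0): I: 0.011109; II: 0.67.
By total probability, P(X = 0) = 0.5·0.011109 + 0.5·0.67 = 0.340554.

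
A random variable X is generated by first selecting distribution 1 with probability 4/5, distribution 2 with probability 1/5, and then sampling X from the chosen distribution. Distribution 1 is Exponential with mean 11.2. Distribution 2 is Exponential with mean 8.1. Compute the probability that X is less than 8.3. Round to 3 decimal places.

0.547

Conditional on each component, P(X < 8.3): 1: 0.523397; 2: 0.641093.
By total probability, P(X < 8.3) = 0.8·0.523397 + 0.2·0.641093 = 0.546936.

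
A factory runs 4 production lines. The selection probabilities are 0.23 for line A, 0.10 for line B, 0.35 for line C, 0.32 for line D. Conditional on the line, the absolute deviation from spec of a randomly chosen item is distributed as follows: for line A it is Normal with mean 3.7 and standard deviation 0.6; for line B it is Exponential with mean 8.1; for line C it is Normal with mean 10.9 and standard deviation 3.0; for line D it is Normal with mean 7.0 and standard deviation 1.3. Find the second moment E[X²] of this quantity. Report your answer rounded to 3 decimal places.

77.308

For each component E[X²] = Var + (mean)², giving A: 14.05; B: 131.22; C: 127.81; D: 50.69.
Overall E[X²] = 0.23·14.05 + 0.1·131.22 + 0.35·127.81 + 0.32·50.69 = 77.3078.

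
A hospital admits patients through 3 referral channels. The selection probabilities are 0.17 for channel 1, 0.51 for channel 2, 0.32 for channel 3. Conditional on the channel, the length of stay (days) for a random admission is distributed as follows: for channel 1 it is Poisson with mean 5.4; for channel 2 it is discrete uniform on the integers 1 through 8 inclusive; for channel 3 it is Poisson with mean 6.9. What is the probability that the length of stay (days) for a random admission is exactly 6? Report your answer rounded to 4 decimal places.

Conditional on each channel, P(X = 6): 1: 0.155539; 2: 0.125; 3: 0.151053.
By total probability, P(X = 6) = 0.17·0.155539 + 0.51·0.125 + 0.32·0.151053 = 0.138529.

0.1385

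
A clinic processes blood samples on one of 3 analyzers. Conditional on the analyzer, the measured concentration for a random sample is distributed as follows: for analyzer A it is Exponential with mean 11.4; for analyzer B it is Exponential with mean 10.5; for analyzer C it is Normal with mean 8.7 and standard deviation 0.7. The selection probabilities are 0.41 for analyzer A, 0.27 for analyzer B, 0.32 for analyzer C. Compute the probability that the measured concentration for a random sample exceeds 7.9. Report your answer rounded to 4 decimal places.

Conditional on each analyzer, P(X > 7.9): A: 0.500082; B: 0.471243; C: 0.873451.
By total probability, P(X > 7.9) = 0.41·0.500082 + 0.27·0.471243 + 0.32·0.873451 = 0.611774.

0.6118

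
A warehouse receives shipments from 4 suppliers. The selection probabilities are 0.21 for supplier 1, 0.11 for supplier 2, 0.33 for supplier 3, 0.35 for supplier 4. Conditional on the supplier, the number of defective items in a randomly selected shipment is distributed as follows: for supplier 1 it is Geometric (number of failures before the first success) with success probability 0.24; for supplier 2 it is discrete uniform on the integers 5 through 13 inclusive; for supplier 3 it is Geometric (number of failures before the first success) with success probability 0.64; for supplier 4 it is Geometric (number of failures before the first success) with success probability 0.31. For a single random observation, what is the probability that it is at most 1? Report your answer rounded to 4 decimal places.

0.5593

Conditional on each supplier, P(X ≤ 1): 1: 0.4224; 2: 0; 3: 0.8704; 4: 0.5239.
By total probability, P(X ≤ 1) = 0.21·0.4224 + 0.11·0 + 0.33·0.8704 + 0.35·0.5239 = 0.559301.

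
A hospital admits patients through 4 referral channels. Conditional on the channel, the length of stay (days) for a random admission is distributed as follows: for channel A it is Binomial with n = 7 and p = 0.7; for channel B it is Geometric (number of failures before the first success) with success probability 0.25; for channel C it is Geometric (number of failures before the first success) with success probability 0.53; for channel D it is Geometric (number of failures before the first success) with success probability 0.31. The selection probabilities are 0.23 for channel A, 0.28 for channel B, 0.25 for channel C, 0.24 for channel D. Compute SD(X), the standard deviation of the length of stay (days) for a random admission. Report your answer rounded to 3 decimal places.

Per component, A: μ=4.9, E[X²]=25.48; B: μ=3, E[X²]=21; C: μ=0.886792, E[X²]=2.45959; D: μ=2.22581, E[X²]=12.1342.
E[X] = 0.23·4.9 + 0.28·3 + 0.25·0.886792 + 0.24·2.22581 = 2.72289.
E[X²] = 0.23·25.48 + 0.28·21 + 0.25·2.45959 + 0.24·12.1342 = 15.2675.
Var(X) = E[X²] − (E[X])² = 15.2675 − 7.41414 = 7.85338.
SD(X) = √7.85338 = 2.80239.

2.802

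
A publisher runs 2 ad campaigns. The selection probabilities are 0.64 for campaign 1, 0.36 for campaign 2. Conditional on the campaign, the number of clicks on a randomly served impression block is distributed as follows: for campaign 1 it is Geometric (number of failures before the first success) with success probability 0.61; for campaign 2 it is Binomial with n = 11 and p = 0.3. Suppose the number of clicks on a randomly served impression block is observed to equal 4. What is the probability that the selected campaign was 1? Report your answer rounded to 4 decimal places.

Likelihoods P(X=4 | ·): 1: 0.014112; 2: 0.220133.
Posterior ∝ prior × likelihood. Numerator for 1: 0.64·0.014112 = 0.00903167.
Normalizing constant: 0.64·0.014112 + 0.36·0.220133 = 0.0882796.
P(1 | observation) = 0.00903167 / 0.0882796 = 0.102308.

0.1023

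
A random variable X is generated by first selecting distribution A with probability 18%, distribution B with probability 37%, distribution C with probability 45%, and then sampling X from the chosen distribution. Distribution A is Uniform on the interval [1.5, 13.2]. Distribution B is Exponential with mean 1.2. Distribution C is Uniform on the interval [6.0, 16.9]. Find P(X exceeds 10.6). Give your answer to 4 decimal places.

Conditional on each component, P(X > 10.6): A: 0.222222; B: 0.000145791; C: 0.577982.
By total probability, P(X > 10.6) = 0.18·0.222222 + 0.37·0.000145791 + 0.45·0.577982 = 0.300146.

0.3001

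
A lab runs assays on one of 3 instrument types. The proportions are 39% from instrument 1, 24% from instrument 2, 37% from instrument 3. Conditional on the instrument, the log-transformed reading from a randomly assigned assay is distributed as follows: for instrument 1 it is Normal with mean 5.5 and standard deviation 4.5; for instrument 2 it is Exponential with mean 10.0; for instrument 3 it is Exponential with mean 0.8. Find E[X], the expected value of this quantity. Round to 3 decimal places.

Component means — 1: 5.5; 2: 10; 3: 0.8.
E[X] = 0.39·5.5 + 0.24·10 + 0.37·0.8 = 4.841.

4.841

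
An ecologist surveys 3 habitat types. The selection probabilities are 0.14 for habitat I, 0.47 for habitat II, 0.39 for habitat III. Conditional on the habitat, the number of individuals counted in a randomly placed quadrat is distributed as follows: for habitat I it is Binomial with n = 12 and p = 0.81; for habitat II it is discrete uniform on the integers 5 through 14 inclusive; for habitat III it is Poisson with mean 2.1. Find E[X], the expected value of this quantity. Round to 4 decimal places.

Component means — I: 9.72; II: 9.5; III: 2.1.
E[X] = 0.14·9.72 + 0.47·9.5 + 0.39·2.1 = 6.6448.

6.6448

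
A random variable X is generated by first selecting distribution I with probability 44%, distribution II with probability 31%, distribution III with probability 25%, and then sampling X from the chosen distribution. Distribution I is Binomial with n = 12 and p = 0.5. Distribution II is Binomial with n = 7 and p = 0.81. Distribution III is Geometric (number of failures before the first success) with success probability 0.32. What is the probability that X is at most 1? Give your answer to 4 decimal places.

0.1359

Conditional on each component, P(X ≤ 1): I: 0.00317383; II: 0.000275689; III: 0.5376.
By total probability, P(X ≤ 1) = 0.44·0.00317383 + 0.31·0.000275689 + 0.25·0.5376 = 0.135882.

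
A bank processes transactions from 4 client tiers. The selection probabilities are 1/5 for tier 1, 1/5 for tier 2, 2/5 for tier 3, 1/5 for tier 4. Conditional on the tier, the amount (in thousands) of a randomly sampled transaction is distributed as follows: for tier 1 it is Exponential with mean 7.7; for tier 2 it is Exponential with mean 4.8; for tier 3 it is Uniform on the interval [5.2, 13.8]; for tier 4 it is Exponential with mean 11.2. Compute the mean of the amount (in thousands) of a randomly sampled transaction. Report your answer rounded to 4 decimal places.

8.5400

Component means — 1: 7.7; 2: 4.8; 3: 9.5; 4: 11.2.
E[X] = 0.2·7.7 + 0.2·4.8 + 0.4·9.5 + 0.2·11.2 = 8.54.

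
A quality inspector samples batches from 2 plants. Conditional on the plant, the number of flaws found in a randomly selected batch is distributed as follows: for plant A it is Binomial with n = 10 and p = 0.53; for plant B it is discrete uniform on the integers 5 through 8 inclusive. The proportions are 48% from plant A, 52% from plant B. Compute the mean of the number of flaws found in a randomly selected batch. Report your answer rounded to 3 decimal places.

5.924

Component means — A: 5.3; B: 6.5.
E[X] = 0.48·5.3 + 0.52·6.5 = 5.924.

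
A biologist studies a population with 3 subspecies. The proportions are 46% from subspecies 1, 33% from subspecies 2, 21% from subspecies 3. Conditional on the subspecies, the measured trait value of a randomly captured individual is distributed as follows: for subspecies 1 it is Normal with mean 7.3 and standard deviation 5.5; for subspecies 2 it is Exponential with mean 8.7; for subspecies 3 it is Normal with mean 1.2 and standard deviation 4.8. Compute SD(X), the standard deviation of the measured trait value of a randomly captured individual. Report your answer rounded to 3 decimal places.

Per component, 1: μ=7.3, E[X²]=83.54; 2: μ=8.7, E[X²]=151.38; 3: μ=1.2, E[X²]=24.48.
E[X] = 0.46·7.3 + 0.33·8.7 + 0.21·1.2 = 6.481.
E[X²] = 0.46·83.54 + 0.33·151.38 + 0.21·24.48 = 93.5246.
Var(X) = E[X²] − (E[X])² = 93.5246 − 42.0034 = 51.5212.
SD(X) = √51.5212 = 7.17783.

7.178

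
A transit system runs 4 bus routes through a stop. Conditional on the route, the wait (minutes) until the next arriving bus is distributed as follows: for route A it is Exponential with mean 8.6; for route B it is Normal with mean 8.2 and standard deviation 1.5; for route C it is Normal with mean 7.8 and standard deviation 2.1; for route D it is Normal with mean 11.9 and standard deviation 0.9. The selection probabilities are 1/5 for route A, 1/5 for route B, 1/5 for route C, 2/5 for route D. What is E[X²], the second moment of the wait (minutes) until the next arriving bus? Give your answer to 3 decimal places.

For each component E[X²] = Var + (mean)², giving A: 147.92; B: 69.49; C: 65.25; D: 142.42.
Overall E[X²] = 0.2·147.92 + 0.2·69.49 + 0.2·65.25 + 0.4·142.42 = 113.5.

113.500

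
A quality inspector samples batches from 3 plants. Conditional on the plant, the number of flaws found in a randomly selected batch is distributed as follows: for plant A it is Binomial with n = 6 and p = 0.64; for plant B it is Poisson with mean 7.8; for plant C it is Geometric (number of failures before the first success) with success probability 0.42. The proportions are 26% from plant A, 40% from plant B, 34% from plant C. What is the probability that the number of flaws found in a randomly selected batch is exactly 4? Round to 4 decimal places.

0.1262

Conditional on each plant, P(X = 4): A: 0.326149; B: 0.0631932; C: 0.0475293.
By total probability, P(X = 4) = 0.26·0.326149 + 0.4·0.0631932 + 0.34·0.0475293 = 0.126236.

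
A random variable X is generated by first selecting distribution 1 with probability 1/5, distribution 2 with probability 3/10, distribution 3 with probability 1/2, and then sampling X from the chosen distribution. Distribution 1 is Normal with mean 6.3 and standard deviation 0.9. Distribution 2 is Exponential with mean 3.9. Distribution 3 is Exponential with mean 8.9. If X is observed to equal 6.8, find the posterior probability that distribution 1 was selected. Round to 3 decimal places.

0.657

Likelihoods f(6.8 | ·): 1: 0.37988; 2: 0.044844; 3: 0.0523347.
Posterior ∝ prior × likelihood. Numerator for 1: 0.2·0.37988 = 0.0759761.
Normalizing constant: 0.2·0.37988 + 0.3·0.044844 + 0.5·0.0523347 = 0.115597.
P(1 | observation) = 0.0759761 / 0.115597 = 0.657252.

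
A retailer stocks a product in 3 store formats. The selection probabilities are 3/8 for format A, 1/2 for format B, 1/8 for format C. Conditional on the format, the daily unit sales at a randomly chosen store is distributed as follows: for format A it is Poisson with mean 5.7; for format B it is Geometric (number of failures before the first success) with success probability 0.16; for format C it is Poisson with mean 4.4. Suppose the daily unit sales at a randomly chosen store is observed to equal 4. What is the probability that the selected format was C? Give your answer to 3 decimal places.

Likelihoods P(X=4 | ·): A: 0.147167; B: 0.0796594; C: 0.191736.
Posterior ∝ prior × likelihood. Numerator for C: 0.125·0.191736 = 0.023967.
Normalizing constant: 0.375·0.147167 + 0.5·0.0796594 + 0.125·0.191736 = 0.118984.
P(C | observation) = 0.023967 / 0.118984 = 0.20143.

0.201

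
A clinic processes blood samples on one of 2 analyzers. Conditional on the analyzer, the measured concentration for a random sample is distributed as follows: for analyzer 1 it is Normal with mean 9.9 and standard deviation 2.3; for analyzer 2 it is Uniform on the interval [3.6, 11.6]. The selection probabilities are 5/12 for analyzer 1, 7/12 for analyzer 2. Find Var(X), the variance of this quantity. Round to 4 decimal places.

6.6010

Per component, 1: μ=9.9, E[X²]=103.3; 2: μ=7.6, E[X²]=63.0933.
E[X] = 0.416667·9.9 + 0.583333·7.6 = 8.55833.
E[X²] = 0.416667·103.3 + 0.583333·63.0933 = 79.8461.
Var(X) = E[X²] − (E[X])² = 79.8461 − 73.2451 = 6.60104.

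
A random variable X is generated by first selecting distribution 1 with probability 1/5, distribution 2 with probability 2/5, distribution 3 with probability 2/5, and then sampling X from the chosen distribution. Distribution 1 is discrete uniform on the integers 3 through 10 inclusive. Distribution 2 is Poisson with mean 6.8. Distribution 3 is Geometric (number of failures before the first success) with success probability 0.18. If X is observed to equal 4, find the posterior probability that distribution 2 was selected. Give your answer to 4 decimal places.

Likelihoods P(X=4 | ·): 1: 0.125; 2: 0.0992252; 3: 0.0813819.
Posterior ∝ prior × likelihood. Numerator for 2: 0.4·0.0992252 = 0.0396901.
Normalizing constant: 0.2·0.125 + 0.4·0.0992252 + 0.4·0.0813819 = 0.0972428.
P(2 | observation) = 0.0396901 / 0.0972428 = 0.408154.

0.4082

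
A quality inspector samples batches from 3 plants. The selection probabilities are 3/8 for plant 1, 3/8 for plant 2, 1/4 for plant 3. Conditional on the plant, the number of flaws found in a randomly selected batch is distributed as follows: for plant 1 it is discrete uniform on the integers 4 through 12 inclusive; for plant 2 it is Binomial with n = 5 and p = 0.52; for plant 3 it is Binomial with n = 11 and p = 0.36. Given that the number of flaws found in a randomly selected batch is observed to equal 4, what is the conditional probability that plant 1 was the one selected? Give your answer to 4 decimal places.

0.2474

Likelihoods P(X=4 | ·): 1: 0.111111; 2: 0.175479; 3: 0.243772.
Posterior ∝ prior × likelihood. Numerator for 1: 0.375·0.111111 = 0.0416667.
Normalizing constant: 0.375·0.111111 + 0.375·0.175479 + 0.25·0.243772 = 0.168414.
P(1 | observation) = 0.0416667 / 0.168414 = 0.247406.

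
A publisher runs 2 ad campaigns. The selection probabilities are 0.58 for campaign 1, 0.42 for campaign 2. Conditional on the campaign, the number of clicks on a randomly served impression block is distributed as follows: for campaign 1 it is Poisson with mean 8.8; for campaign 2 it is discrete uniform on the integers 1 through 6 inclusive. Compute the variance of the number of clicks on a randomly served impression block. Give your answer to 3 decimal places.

13.172

Per component, 1: μ=8.8, E[X²]=86.24; 2: μ=3.5, E[X²]=15.1667.
E[X] = 0.58·8.8 + 0.42·3.5 = 6.574.
E[X²] = 0.58·86.24 + 0.42·15.1667 = 56.3892.
Var(X) = E[X²] − (E[X])² = 56.3892 − 43.2175 = 13.1717.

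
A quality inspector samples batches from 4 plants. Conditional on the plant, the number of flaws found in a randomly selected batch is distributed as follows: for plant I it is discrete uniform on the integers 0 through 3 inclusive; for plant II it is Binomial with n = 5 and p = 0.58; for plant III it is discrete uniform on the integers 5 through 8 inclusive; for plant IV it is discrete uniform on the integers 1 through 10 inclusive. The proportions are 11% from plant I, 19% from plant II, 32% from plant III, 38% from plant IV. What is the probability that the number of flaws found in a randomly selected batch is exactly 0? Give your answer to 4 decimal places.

0.0300

Conditional on each plant, P(X = 0): I: 0.25; II: 0.0130691; III: 0; IV: 0.
By total probability, P(X = 0) = 0.11·0.25 + 0.19·0.0130691 + 0.32·0 + 0.38·0 = 0.0299831.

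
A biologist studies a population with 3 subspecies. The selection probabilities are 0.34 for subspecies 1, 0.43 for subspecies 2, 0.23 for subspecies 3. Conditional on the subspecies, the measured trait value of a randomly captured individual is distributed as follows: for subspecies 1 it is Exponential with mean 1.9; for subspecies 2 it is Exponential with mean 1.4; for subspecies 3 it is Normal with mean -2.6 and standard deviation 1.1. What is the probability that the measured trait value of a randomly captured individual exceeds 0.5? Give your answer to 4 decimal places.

Conditional on each subspecies, P(X > 0.5): 1: 0.768621; 2: 0.699673; 3: 0.00241482.
By total probability, P(X > 0.5) = 0.34·0.768621 + 0.43·0.699673 + 0.23·0.00241482 = 0.562746.

0.5627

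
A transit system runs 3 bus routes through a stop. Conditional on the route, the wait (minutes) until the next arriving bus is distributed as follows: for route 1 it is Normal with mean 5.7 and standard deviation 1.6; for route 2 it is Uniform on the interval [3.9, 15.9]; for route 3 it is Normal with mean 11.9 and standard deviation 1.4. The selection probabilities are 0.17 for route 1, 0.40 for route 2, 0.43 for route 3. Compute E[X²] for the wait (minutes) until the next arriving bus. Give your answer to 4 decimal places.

111.6976

For each component E[X²] = Var + (mean)², giving 1: 35.05; 2: 110.01; 3: 143.57.
Overall E[X²] = 0.17·35.05 + 0.4·110.01 + 0.43·143.57 = 111.698.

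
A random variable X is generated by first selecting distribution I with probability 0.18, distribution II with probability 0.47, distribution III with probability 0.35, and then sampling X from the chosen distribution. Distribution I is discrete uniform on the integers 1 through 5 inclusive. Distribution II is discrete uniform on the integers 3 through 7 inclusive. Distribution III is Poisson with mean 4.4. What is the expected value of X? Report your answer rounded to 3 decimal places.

Component means — I: 3; II: 5; III: 4.4.
E[X] = 0.18·3 + 0.47·5 + 0.35·4.4 = 4.43.

4.430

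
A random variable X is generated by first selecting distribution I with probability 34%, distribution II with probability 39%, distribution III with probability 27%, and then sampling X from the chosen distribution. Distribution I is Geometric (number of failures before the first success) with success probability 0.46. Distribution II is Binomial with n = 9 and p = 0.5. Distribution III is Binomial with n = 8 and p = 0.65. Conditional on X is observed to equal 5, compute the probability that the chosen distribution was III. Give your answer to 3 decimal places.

Likelihoods P(X=5 | ·): I: 0.0211216; II: 0.246094; III: 0.278586.
Posterior ∝ prior × likelihood. Numerator for III: 0.27·0.278586 = 0.0752182.
Normalizing constant: 0.34·0.0211216 + 0.39·0.246094 + 0.27·0.278586 = 0.178376.
P(III | observation) = 0.0752182 / 0.178376 = 0.421683.

0.422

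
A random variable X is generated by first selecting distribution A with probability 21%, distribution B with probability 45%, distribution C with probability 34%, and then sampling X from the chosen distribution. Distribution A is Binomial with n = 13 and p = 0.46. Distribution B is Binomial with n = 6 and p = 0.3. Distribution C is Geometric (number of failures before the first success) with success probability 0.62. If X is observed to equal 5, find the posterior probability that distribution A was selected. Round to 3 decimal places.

Likelihoods P(X=5 | ·): A: 0.191654; B: 0.010206; C: 0.00491258.
Posterior ∝ prior × likelihood. Numerator for A: 0.21·0.191654 = 0.0402473.
Normalizing constant: 0.21·0.191654 + 0.45·0.010206 + 0.34·0.00491258 = 0.0465103.
P(A | observation) = 0.0402473 / 0.0465103 = 0.865342.

0.865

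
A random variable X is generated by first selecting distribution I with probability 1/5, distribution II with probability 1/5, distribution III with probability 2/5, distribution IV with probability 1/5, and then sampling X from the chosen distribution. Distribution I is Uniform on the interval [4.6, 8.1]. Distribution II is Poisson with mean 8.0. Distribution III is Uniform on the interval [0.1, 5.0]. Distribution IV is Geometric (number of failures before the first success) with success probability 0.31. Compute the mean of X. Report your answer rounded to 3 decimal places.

Component means — I: 6.35; II: 8; III: 2.55; IV: 2.22581.
E[X] = 0.2·6.35 + 0.2·8 + 0.4·2.55 + 0.2·2.22581 = 4.33516.

4.335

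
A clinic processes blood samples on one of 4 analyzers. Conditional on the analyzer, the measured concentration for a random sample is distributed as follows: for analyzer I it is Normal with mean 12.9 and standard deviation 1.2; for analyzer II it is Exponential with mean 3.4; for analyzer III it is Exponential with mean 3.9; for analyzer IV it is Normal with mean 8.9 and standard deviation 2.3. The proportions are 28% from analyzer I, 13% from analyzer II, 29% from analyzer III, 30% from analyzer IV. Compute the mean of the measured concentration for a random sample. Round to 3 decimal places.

7.855

Component means — I: 12.9; II: 3.4; III: 3.9; IV: 8.9.
E[X] = 0.28·12.9 + 0.13·3.4 + 0.29·3.9 + 0.3·8.9 = 7.855.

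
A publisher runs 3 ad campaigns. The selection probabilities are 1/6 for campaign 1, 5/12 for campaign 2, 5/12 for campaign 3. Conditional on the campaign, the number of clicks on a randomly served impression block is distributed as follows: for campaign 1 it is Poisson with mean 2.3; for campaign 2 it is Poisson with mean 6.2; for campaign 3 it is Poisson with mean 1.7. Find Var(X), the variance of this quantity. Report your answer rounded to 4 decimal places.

8.2719

Per component, 1: μ=2.3, E[X²]=7.59; 2: μ=6.2, E[X²]=44.64; 3: μ=1.7, E[X²]=4.59.
E[X] = 0.166667·2.3 + 0.416667·6.2 + 0.416667·1.7 = 3.675.
E[X²] = 0.166667·7.59 + 0.416667·44.64 + 0.416667·4.59 = 21.7775.
Var(X) = E[X²] − (E[X])² = 21.7775 − 13.5056 = 8.27188.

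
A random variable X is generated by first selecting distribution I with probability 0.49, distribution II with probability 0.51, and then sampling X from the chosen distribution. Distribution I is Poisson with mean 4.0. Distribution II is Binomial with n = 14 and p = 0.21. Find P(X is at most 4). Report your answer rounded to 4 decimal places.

0.7405

Conditional on each component, P(X ≤ 4): I: 0.628837; II: 0.847738.
By total probability, P(X ≤ 4) = 0.49·0.628837 + 0.51·0.847738 = 0.740477.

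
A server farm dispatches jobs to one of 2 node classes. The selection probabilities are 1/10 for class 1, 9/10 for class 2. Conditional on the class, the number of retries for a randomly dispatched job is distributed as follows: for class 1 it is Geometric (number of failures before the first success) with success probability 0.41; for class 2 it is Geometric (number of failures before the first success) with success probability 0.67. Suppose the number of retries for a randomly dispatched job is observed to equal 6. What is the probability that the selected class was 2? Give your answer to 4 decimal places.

Likelihoods P(X=6 | ·): 1: 0.017294; 2: 0.000865284.
Posterior ∝ prior × likelihood. Numerator for 2: 0.9·0.000865284 = 0.000778755.
Normalizing constant: 0.1·0.017294 + 0.9·0.000865284 = 0.00250816.
P(2 | observation) = 0.000778755 / 0.00250816 = 0.310489.

0.3105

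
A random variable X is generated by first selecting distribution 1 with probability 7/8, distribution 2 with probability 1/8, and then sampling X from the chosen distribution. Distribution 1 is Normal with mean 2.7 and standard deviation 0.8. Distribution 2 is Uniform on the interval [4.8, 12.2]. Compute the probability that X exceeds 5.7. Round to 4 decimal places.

0.1099

Conditional on each component, P(X > 5.7): 1: 8.84173e-05; 2: 0.878378.
By total probability, P(X > 5.7) = 0.875·8.84173e-05 + 0.125·0.878378 = 0.109875.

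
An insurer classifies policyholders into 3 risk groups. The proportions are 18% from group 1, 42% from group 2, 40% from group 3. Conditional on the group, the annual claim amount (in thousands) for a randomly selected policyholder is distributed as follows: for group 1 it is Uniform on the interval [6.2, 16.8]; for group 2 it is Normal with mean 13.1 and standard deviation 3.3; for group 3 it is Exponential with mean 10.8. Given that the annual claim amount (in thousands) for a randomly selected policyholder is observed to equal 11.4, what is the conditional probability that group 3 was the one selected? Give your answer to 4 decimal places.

0.1734

Likelihoods f(11.4 | ·): 1: 0.0943396; 2: 0.105869; 3: 0.0322221.
Posterior ∝ prior × likelihood. Numerator for 3: 0.4·0.0322221 = 0.0128889.
Normalizing constant: 0.18·0.0943396 + 0.42·0.105869 + 0.4·0.0322221 = 0.074335.
P(3 | observation) = 0.0128889 / 0.074335 = 0.173389.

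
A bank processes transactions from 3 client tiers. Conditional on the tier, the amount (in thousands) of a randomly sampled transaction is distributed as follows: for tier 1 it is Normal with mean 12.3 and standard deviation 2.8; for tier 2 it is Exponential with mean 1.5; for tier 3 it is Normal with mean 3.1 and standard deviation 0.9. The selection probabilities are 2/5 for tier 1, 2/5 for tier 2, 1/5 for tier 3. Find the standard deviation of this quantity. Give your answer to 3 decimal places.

Per component, 1: μ=12.3, E[X²]=159.13; 2: μ=1.5, E[X²]=4.5; 3: μ=3.1, E[X²]=10.42.
E[X] = 0.4·12.3 + 0.4·1.5 + 0.2·3.1 = 6.14.
E[X²] = 0.4·159.13 + 0.4·4.5 + 0.2·10.42 = 67.536.
Var(X) = E[X²] − (E[X])² = 67.536 − 37.6996 = 29.8364.
SD(X) = √29.8364 = 5.46227.

5.462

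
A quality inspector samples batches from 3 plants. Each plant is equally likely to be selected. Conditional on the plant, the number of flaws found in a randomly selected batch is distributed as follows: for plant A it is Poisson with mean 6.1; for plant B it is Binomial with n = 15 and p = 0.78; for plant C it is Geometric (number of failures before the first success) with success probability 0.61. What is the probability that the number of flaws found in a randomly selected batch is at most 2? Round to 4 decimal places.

Conditional on each plant, P(X ≤ 2): A: 0.0576529; B: 1.88081e-07; C: 0.940681.
By total probability, P(X ≤ 2) = 0.333333·0.0576529 + 0.333333·1.88081e-07 + 0.333333·0.940681 = 0.332778.

0.3328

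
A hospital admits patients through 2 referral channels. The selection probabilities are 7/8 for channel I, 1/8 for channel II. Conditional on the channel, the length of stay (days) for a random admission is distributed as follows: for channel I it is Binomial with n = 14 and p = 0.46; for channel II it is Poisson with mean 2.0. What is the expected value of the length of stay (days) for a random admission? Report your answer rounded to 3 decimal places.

Component means — I: 6.44; II: 2.
E[X] = 0.875·6.44 + 0.125·2 = 5.885.

5.885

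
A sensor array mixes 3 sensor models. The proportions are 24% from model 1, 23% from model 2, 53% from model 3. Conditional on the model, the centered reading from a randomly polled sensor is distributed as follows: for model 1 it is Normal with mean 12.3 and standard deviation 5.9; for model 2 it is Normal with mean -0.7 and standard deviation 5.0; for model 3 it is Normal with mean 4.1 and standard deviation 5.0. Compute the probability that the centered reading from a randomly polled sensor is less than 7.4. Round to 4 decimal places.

0.6617

Conditional on each model, P(X < 7.4): 1: 0.203126; 2: 0.947384; 3: 0.745373.
By total probability, P(X < 7.4) = 0.24·0.203126 + 0.23·0.947384 + 0.53·0.745373 = 0.661696.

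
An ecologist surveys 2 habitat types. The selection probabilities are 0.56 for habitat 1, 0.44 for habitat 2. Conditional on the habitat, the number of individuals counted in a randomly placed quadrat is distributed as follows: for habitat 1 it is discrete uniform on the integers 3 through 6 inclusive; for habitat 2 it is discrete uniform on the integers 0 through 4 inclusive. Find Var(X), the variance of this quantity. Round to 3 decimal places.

3.120

Per component, 1: μ=4.5, E[X²]=21.5; 2: μ=2, E[X²]=6.
E[X] = 0.56·4.5 + 0.44·2 = 3.4.
E[X²] = 0.56·21.5 + 0.44·6 = 14.68.
Var(X) = E[X²] − (E[X])² = 14.68 − 11.56 = 3.12.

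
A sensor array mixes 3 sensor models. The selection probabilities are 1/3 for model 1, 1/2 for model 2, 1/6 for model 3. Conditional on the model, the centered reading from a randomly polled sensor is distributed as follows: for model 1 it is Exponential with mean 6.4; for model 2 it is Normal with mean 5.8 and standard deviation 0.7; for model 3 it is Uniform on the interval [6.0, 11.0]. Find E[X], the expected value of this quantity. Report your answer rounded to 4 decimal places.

Component means — 1: 6.4; 2: 5.8; 3: 8.5.
E[X] = 0.333333·6.4 + 0.5·5.8 + 0.166667·8.5 = 6.45.

6.4500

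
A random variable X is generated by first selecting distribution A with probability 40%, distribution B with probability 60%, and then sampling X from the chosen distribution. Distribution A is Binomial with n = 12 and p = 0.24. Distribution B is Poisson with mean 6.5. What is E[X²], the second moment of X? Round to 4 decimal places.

For each component E[X²] = Var + (mean)², giving A: 10.4832; B: 48.75.
Overall E[X²] = 0.4·10.4832 + 0.6·48.75 = 33.4433.

33.4433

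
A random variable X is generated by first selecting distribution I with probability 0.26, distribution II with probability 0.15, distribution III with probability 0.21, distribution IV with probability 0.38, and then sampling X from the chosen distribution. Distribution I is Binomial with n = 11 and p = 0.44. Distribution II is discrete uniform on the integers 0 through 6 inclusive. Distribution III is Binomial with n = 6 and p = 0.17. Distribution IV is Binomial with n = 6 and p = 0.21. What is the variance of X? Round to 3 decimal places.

4.356

Per component, I: μ=4.84, E[X²]=26.136; II: μ=3, E[X²]=13; III: μ=1.02, E[X²]=1.887; IV: μ=1.26, E[X²]=2.583.
E[X] = 0.26·4.84 + 0.15·3 + 0.21·1.02 + 0.38·1.26 = 2.4014.
E[X²] = 0.26·26.136 + 0.15·13 + 0.21·1.887 + 0.38·2.583 = 10.1232.
Var(X) = E[X²] − (E[X])² = 10.1232 − 5.76672 = 4.35645.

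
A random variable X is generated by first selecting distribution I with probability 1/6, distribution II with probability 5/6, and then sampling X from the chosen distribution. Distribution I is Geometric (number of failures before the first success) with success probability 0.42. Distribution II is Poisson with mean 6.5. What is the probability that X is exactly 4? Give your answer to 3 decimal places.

0.101

Conditional on each component, P(X = 4): I: 0.0475293; II: 0.111822.
By total probability, P(X = 4) = 0.166667·0.0475293 + 0.833333·0.111822 = 0.101107.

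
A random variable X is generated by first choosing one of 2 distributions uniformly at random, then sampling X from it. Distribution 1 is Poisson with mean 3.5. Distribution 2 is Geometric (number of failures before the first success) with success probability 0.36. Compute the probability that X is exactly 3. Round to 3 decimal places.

0.155

Conditional on each component, P(X = 3): 1: 0.215785; 2: 0.0943718.
By total probability, P(X = 3) = 0.5·0.215785 + 0.5·0.0943718 = 0.155079.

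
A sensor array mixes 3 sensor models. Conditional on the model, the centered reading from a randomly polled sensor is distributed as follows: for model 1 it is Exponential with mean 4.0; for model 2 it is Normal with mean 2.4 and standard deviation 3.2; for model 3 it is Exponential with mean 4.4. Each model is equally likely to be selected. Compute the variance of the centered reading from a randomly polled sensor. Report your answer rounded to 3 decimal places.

15.947

Per component, 1: μ=4, E[X²]=32; 2: μ=2.4, E[X²]=16; 3: μ=4.4, E[X²]=38.72.
E[X] = 0.333333·4 + 0.333333·2.4 + 0.333333·4.4 = 3.6.
E[X²] = 0.333333·32 + 0.333333·16 + 0.333333·38.72 = 28.9067.
Var(X) = E[X²] − (E[X])² = 28.9067 − 12.96 = 15.9467.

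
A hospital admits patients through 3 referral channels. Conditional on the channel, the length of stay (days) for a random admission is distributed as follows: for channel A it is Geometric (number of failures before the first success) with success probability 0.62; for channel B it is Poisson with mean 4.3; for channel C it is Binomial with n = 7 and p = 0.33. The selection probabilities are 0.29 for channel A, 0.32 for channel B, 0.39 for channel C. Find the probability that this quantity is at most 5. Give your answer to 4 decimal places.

0.9123

Conditional on each channel, P(X ≤ 5): A: 0.996989; B: 0.736663; C: 0.993517.
By total probability, P(X ≤ 5) = 0.29·0.996989 + 0.32·0.736663 + 0.39·0.993517 = 0.91233.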